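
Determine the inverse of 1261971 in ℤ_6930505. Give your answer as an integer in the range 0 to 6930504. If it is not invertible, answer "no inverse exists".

5211206

Apply the Euclidean algorithm to 6930505 and 1261971:
6930505 = 5·1261971 + 620650
1261971 = 2·620650 + 20671
620650 = 30·20671 + 520
20671 = 39·520 + 391
520 = 1·391 + 129
391 = 3·129 + 4
129 = 32·4 + 1
4 = 4·1 + 0
gcd = 1, so the inverse exists. Back-substitute:
1 = 129 − 32·4
1 = −32·391 + 97·129
1 = 97·520 − 129·391
1 = −129·20671 + 5128·520
1 = 5128·620650 − 153969·20671
1 = −153969·1261971 + 313066·620650
1 = 313066·6930505 − 1719299·1261971
Hence 1261971⁻¹ ≡ -1719299 ≡ 5211206 (mod 6930505).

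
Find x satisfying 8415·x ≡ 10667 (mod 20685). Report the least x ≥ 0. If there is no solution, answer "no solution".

no solution

gcd(8415, 20685):
20685 = 2·8415 + 3855
8415 = 2·3855 + 705
3855 = 5·705 + 330
705 = 2·330 + 45
330 = 7·45 + 15
45 = 3·15 + 0
gcd = 15, but 15 ∤ 10667, so the congruence has no solution.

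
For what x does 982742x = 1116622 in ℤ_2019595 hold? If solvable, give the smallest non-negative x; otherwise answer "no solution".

First find gcd(982742, 2019595):
2019595 = 2×982742 + 54111
982742 = 18×54111 + 8744
54111 = 6×8744 + 1647
8744 = 5×1647 + 509
1647 = 3×509 + 120
509 = 4×120 + 29
120 = 4×29 + 4
29 = 7×4 + 1
4 = 4×1 + 0
gcd = 1, so a unique solution mod 2019595 exists.
Back-substitute for the Bézout coefficients:
1 = 29 − 7·4
1 = −7·120 + 29·29
1 = 29·509 − 123·120
1 = −123·1647 + 398·509
1 = 398·8744 − 2113·1647
1 = −2113·54111 + 13076·8744
1 = 13076·982742 − 237481·54111
1 = −237481·2019595 + 488038·982742
So 982742·(488038) ≡ 1 (mod 2019595), giving 982742⁻¹ ≡ 488038.
x ≡ 982742⁻¹·1116622 ≡ 488038·1116622 ≡ 590001 (mod 2019595).

590001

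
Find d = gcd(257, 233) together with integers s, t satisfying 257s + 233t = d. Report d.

1

Repeated division:
257 = 1*233 + 24
233 = 9*24 + 17
24 = 1*17 + 7
17 = 2*7 + 3
7 = 2*3 + 1
3 = 3*1 + 0
gcd(257, 233) = 1.
Express as a combination:
1 = 7 − 2·3
1 = −2·17 + 5·7
1 = 5·24 − 7·17
1 = −7·233 + 68·24
1 = 68·257 − 75·233
So 1 = (68)·257 + (-75)·233.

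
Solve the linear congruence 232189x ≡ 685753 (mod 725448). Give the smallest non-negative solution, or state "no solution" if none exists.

512221

First find gcd(232189, 725448):
725448 = 3×232189 + 28881
232189 = 8×28881 + 1141
28881 = 25×1141 + 356
1141 = 3×356 + 73
356 = 4×73 + 64
73 = 1×64 + 9
64 = 7×9 + 1
9 = 9×1 + 0
gcd = 1, so a unique solution mod 725448 exists.
Back-substitute for the Bézout coefficients:
1 = 64 − 7·9
1 = −7·73 + 8·64
1 = 8·356 − 39·73
1 = −39·1141 + 125·356
1 = 125·28881 − 3164·1141
1 = −3164·232189 + 25437·28881
1 = 25437·725448 − 79475·232189
So 232189·(-79475) ≡ 1 (mod 725448), giving 232189⁻¹ ≡ 645973.
x ≡ 232189⁻¹·685753 ≡ 645973·685753 ≡ 512221 (mod 725448).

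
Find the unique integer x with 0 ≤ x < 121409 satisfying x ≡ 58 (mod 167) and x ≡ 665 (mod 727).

Write x = 58 + 167·k. Then 167·k ≡ 665 − 58 ≡ 607 (mod 727).
Need 167⁻¹ mod 727. Extended Euclid on (727, 167):
727 = 4·167 + 59
167 = 2·59 + 49
59 = 1·49 + 10
49 = 4·10 + 9
10 = 1·9 + 1
9 = 9·1 + 0
Back-substitute:
1 = 10 − 9
1 = −49 + 5·10
1 = 5·59 − 6·49
1 = −6·167 + 17·59
1 = 17·727 − 74·167
167⁻¹ ≡ 653 (mod 727), so k ≡ 653·607 ≡ 156 (mod 727).
x = 58 + 167·156 = 26110.

26110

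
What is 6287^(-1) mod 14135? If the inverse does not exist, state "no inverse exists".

gcd(14135, 6287) by repeated division:
14135 = 2·6287 + 1561
6287 = 4·1561 + 43
1561 = 36·43 + 13
43 = 3·13 + 4
13 = 3·4 + 1
4 = 4·1 + 0
Since gcd(6287, 14135) = 1, back-substitute to write 1 as a combination:
1 = 13 − 3·4
1 = −3·43 + 10·13
1 = 10·1561 − 363·43
1 = −363·6287 + 1462·1561
1 = 1462·14135 − 3287·6287
Hence 6287⁻¹ ≡ -3287 ≡ 10848 (mod 14135).

10848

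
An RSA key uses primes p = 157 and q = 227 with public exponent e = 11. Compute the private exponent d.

32051

φ(n) = (p−1)(q−1) = 156·226 = 35256.
Need d with 11·d ≡ 1 (mod 35256). Apply the extended Euclidean algorithm:
35256 = 3205×11 + 1
11 = 11×1 + 0
Back-substitute:
1 = 35256 − 3205·11
So 11·(-3205) ≡ 1 (mod 35256), hence d ≡ -3205 ≡ 32051 (mod 35256).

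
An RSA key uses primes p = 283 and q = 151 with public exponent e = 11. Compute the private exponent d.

7691

φ(n) = (p−1)(q−1) = 282·150 = 42300.
Need d with 11·d ≡ 1 (mod 42300). Apply the extended Euclidean algorithm:
42300 = 3845*11 + 5
11 = 2*5 + 1
5 = 5*1 + 0
Back-substitute:
1 = 11 − 2·5
1 = −2·42300 + 7691·11
So 11·7691 ≡ 1 (mod 42300), hence d = 7691.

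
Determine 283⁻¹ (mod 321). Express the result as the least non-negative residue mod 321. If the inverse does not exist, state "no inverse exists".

Run Euclid on (321, 283):
321 = 1·283 + 38
283 = 7·38 + 17
38 = 2·17 + 4
17 = 4·4 + 1
4 = 4·1 + 0
Since gcd(283, 321) = 1, back-substitute to write 1 as a combination:
1 = 17 − 4·4
1 = −4·38 + 9·17
1 = 9·283 − 67·38
1 = −67·321 + 76·283
So 283·76 ≡ 1 (mod 321).

76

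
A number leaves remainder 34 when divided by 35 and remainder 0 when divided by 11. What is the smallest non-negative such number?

Write x = 34 + 35·k. Then 35·k ≡ 0 − 34 ≡ 10 (mod 11).
Need 35⁻¹ mod 11. Extended Euclid on (11, 2):
11 = 5*2 + 1
2 = 2*1 + 0
Back-substitute:
1 = 11 − 5·2
35⁻¹ ≡ 6 (mod 11), so k ≡ 6·10 ≡ 5 (mod 11).
x = 34 + 35·5 = 209.

209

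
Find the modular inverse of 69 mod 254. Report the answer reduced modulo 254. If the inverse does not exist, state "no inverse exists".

81

Run Euclid on (254, 69):
254 = 3·69 + 47
69 = 1·47 + 22
47 = 2·22 + 3
22 = 7·3 + 1
3 = 3·1 + 0
gcd = 1, so the inverse exists. Back-substitute:
1 = 22 − 7·3
1 = −7·47 + 15·22
1 = 15·69 − 22·47
1 = −22·254 + 81·69
So 69·81 ≡ 1 (mod 254).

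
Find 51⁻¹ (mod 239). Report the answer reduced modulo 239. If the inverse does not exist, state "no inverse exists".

75

Apply the Euclidean algorithm to 239 and 51:
239 = 4×51 + 35
51 = 1×35 + 16
35 = 2×16 + 3
16 = 5×3 + 1
3 = 3×1 + 0
gcd = 1, so the inverse exists. Back-substitute:
1 = 16 − 5·3
1 = −5·35 + 11·16
1 = 11·51 − 16·35
1 = −16·239 + 75·51
So 51·75 ≡ 1 (mod 239).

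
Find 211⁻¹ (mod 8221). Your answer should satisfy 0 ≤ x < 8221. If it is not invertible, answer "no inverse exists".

5143

Apply the Euclidean algorithm to 8221 and 211:
8221 = 38*211 + 203
211 = 1*203 + 8
203 = 25*8 + 3
8 = 2*3 + 2
3 = 1*2 + 1
2 = 2*1 + 0
Since gcd(211, 8221) = 1, back-substitute to write 1 as a combination:
1 = 3 − 2
1 = −8 + 3·3
1 = 3·203 − 76·8
1 = −76·211 + 79·203
1 = 79·8221 − 3078·211
Hence 211⁻¹ ≡ -3078 ≡ 5143 (mod 8221).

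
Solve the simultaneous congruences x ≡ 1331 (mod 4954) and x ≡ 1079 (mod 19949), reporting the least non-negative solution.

Write x = 1331 + 4954·k. Then 4954·k ≡ 1079 − 1331 ≡ 19697 (mod 19949).
Need 4954⁻¹ mod 19949. Extended Euclid on (19949, 4954):
19949 = 4*4954 + 133
4954 = 37*133 + 33
133 = 4*33 + 1
33 = 33*1 + 0
Back-substitute:
1 = 133 − 4·33
1 = −4·4954 + 149·133
1 = 149·19949 − 600·4954
4954⁻¹ ≡ 19349 (mod 19949), so k ≡ 19349·19697 ≡ 11557 (mod 19949).
x = 1331 + 4954·11557 = 57254709.

57254709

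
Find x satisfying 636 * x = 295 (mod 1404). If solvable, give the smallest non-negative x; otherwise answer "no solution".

gcd(636, 1404):
1404 = 2·636 + 132
636 = 4·132 + 108
132 = 1·108 + 24
108 = 4·24 + 12
24 = 2·12 + 0
gcd = 12, but 12 ∤ 295, so the congruence has no solution.

no solution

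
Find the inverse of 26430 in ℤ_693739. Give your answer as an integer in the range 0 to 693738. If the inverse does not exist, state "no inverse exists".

75096

Apply the Euclidean algorithm to 693739 and 26430:
693739 = 26*26430 + 6559
26430 = 4*6559 + 194
6559 = 33*194 + 157
194 = 1*157 + 37
157 = 4*37 + 9
37 = 4*9 + 1
9 = 9*1 + 0
gcd = 1, so the inverse exists. Back-substitute:
1 = 37 − 4·9
1 = −4·157 + 17·37
1 = 17·194 − 21·157
1 = −21·6559 + 710·194
1 = 710·26430 − 2861·6559
1 = −2861·693739 + 75096·26430
So 26430·75096 ≡ 1 (mod 693739).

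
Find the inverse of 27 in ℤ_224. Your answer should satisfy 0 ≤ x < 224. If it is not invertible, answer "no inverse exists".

83

gcd(224, 27) by repeated division:
224 = 8·27 + 8
27 = 3·8 + 3
8 = 2·3 + 2
3 = 1·2 + 1
2 = 2·1 + 0
The gcd is 1. Working backward:
1 = 3 − 2
1 = −8 + 3·3
1 = 3·27 − 10·8
1 = −10·224 + 83·27
So 27·83 ≡ 1 (mod 224).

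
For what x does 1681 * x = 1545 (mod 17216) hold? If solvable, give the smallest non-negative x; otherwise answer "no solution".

First find gcd(1681, 17216):
17216 = 10×1681 + 406
1681 = 4×406 + 57
406 = 7×57 + 7
57 = 8×7 + 1
7 = 7×1 + 0
gcd = 1, so a unique solution mod 17216 exists.
Back-substitute for the Bézout coefficients:
1 = 57 − 8·7
1 = −8·406 + 57·57
1 = 57·1681 − 236·406
1 = −236·17216 + 2417·1681
So 1681·(2417) ≡ 1 (mod 17216), giving 1681⁻¹ ≡ 2417.
x ≡ 1681⁻¹·1545 ≡ 2417·1545 ≡ 15609 (mod 17216).

15609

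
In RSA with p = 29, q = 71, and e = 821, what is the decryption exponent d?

1621

φ(n) = (p−1)(q−1) = 28·70 = 1960.
Need d with 821·d ≡ 1 (mod 1960). Apply the extended Euclidean algorithm:
1960 = 2·821 + 318
821 = 2·318 + 185
318 = 1·185 + 133
185 = 1·133 + 52
133 = 2·52 + 29
52 = 1·29 + 23
29 = 1·23 + 6
23 = 3·6 + 5
6 = 1·5 + 1
5 = 5·1 + 0
Back-substitute:
1 = 6 − 5
1 = −23 + 4·6
1 = 4·29 − 5·23
1 = −5·52 + 9·29
1 = 9·133 − 23·52
1 = −23·185 + 32·133
1 = 32·318 − 55·185
1 = −55·821 + 142·318
1 = 142·1960 − 339·821
So 821·(-339) ≡ 1 (mod 1960), hence d ≡ -339 ≡ 1621 (mod 1960).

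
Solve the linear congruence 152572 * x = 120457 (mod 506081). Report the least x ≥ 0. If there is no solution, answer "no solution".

First find gcd(152572, 506081):
506081 = 3*152572 + 48365
152572 = 3*48365 + 7477
48365 = 6*7477 + 3503
7477 = 2*3503 + 471
3503 = 7*471 + 206
471 = 2*206 + 59
206 = 3*59 + 29
59 = 2*29 + 1
29 = 29*1 + 0
gcd = 1, so a unique solution mod 506081 exists.
Back-substitute for the Bézout coefficients:
1 = 59 − 2·29
1 = −2·206 + 7·59
1 = 7·471 − 16·206
1 = −16·3503 + 119·471
1 = 119·7477 − 254·3503
1 = −254·48365 + 1643·7477
1 = 1643·152572 − 5183·48365
1 = −5183·506081 + 17192·152572
So 152572·(17192) ≡ 1 (mod 506081), giving 152572⁻¹ ≡ 17192.
x ≡ 152572⁻¹·120457 ≡ 17192·120457 ≡ 13292 (mod 506081).

13292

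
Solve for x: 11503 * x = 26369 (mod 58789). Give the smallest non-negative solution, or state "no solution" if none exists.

48672

First find gcd(11503, 58789):
58789 = 5*11503 + 1274
11503 = 9*1274 + 37
1274 = 34*37 + 16
37 = 2*16 + 5
16 = 3*5 + 1
5 = 5*1 + 0
gcd = 1, so a unique solution mod 58789 exists.
Back-substitute for the Bézout coefficients:
1 = 16 − 3·5
1 = −3·37 + 7·16
1 = 7·1274 − 241·37
1 = −241·11503 + 2176·1274
1 = 2176·58789 − 11121·11503
So 11503·(-11121) ≡ 1 (mod 58789), giving 11503⁻¹ ≡ 47668.
x ≡ 11503⁻¹·26369 ≡ 47668·26369 ≡ 48672 (mod 58789).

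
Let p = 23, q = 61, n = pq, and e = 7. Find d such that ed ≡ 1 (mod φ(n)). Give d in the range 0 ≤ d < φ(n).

φ(n) = (p−1)(q−1) = 22·60 = 1320.
Need d with 7·d ≡ 1 (mod 1320). Apply the extended Euclidean algorithm:
1320 = 188·7 + 4
7 = 1·4 + 3
4 = 1·3 + 1
3 = 3·1 + 0
Back-substitute:
1 = 4 − 3
1 = −7 + 2·4
1 = 2·1320 − 377·7
So 7·(-377) ≡ 1 (mod 1320), hence d ≡ -377 ≡ 943 (mod 1320).

943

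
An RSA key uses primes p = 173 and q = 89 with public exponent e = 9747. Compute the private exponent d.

8603

φ(n) = (p−1)(q−1) = 172·88 = 15136.
Need d with 9747·d ≡ 1 (mod 15136). Apply the extended Euclidean algorithm:
15136 = 1*9747 + 5389
9747 = 1*5389 + 4358
5389 = 1*4358 + 1031
4358 = 4*1031 + 234
1031 = 4*234 + 95
234 = 2*95 + 44
95 = 2*44 + 7
44 = 6*7 + 2
7 = 3*2 + 1
2 = 2*1 + 0
Back-substitute:
1 = 7 − 3·2
1 = −3·44 + 19·7
1 = 19·95 − 41·44
1 = −41·234 + 101·95
1 = 101·1031 − 445·234
1 = −445·4358 + 1881·1031
1 = 1881·5389 − 2326·4358
1 = −2326·9747 + 4207·5389
1 = 4207·15136 − 6533·9747
So 9747·(-6533) ≡ 1 (mod 15136), hence d ≡ -6533 ≡ 8603 (mod 15136).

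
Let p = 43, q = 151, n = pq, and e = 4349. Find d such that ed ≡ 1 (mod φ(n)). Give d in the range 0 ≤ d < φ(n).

3749

φ(n) = (p−1)(q−1) = 42·150 = 6300.
Need d with 4349·d ≡ 1 (mod 6300). Apply the extended Euclidean algorithm:
6300 = 1*4349 + 1951
4349 = 2*1951 + 447
1951 = 4*447 + 163
447 = 2*163 + 121
163 = 1*121 + 42
121 = 2*42 + 37
42 = 1*37 + 5
37 = 7*5 + 2
5 = 2*2 + 1
2 = 2*1 + 0
Back-substitute:
1 = 5 − 2·2
1 = −2·37 + 15·5
1 = 15·42 − 17·37
1 = −17·121 + 49·42
1 = 49·163 − 66·121
1 = −66·447 + 181·163
1 = 181·1951 − 790·447
1 = −790·4349 + 1761·1951
1 = 1761·6300 − 2551·4349
So 4349·(-2551) ≡ 1 (mod 6300), hence d ≡ -2551 ≡ 3749 (mod 6300).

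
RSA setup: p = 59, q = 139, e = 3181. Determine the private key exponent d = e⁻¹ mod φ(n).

φ(n) = (p−1)(q−1) = 58·138 = 8004.
Need d with 3181·d ≡ 1 (mod 8004). Apply the extended Euclidean algorithm:
8004 = 2*3181 + 1642
3181 = 1*1642 + 1539
1642 = 1*1539 + 103
1539 = 14*103 + 97
103 = 1*97 + 6
97 = 16*6 + 1
6 = 6*1 + 0
Back-substitute:
1 = 97 − 16·6
1 = −16·103 + 17·97
1 = 17·1539 − 254·103
1 = −254·1642 + 271·1539
1 = 271·3181 − 525·1642
1 = −525·8004 + 1321·3181
So 3181·1321 ≡ 1 (mod 8004), hence d = 1321.

1321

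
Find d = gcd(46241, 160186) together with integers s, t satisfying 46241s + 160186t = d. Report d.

Repeated division:
160186 = 3×46241 + 21463
46241 = 2×21463 + 3315
21463 = 6×3315 + 1573
3315 = 2×1573 + 169
1573 = 9×169 + 52
169 = 3×52 + 13
52 = 4×13 + 0
gcd(46241, 160186) = 13.
Back-substituting:
13 = 169 − 3·52
13 = −3·1573 + 28·169
13 = 28·3315 − 59·1573
13 = −59·21463 + 382·3315
13 = 382·46241 − 823·21463
13 = −823·160186 + 2851·46241
So 13 = (-823)·160186 + (2851)·46241.

13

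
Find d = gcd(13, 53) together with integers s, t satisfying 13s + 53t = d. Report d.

1

Apply Euclid's algorithm to 53 and 13:
53 = 4·13 + 1
13 = 13·1 + 0
gcd(13, 53) = 1.
Back-substituting:
1 = 53 − 4·13
So 1 = (1)·53 + (-4)·13.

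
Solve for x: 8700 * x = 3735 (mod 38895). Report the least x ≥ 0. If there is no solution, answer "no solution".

First find gcd(8700, 38895):
38895 = 4·8700 + 4095
8700 = 2·4095 + 510
4095 = 8·510 + 15
510 = 34·15 + 0
gcd = 15 and 15 | 3735, so solutions exist. Divide through by 15: 580x ≡ 249 (mod 2593).
Now find 580⁻¹ mod 2593:
2593 = 4·580 + 273
580 = 2·273 + 34
273 = 8·34 + 1
34 = 34·1 + 0
Back-substitute:
1 = 273 − 8·34
1 = −8·580 + 17·273
1 = 17·2593 − 76·580
So 580·(-76) ≡ 1 (mod 2593), i.e. 580⁻¹ ≡ 2517.
Then x ≡ 2517·249 ≡ 1820 (mod 2593); the smallest non-negative solution is x = 1820.

1820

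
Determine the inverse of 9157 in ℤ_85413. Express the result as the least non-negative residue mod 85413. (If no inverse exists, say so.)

65284

gcd(85413, 9157) by repeated division:
85413 = 9·9157 + 3000
9157 = 3·3000 + 157
3000 = 19·157 + 17
157 = 9·17 + 4
17 = 4·4 + 1
4 = 4·1 + 0
The gcd is 1. Working backward:
1 = 17 − 4·4
1 = −4·157 + 37·17
1 = 37·3000 − 707·157
1 = −707·9157 + 2158·3000
1 = 2158·85413 − 20129·9157
So 9157·(-20129) ≡ 1 (mod 85413), and -20129 ≡ 65284 (mod 85413).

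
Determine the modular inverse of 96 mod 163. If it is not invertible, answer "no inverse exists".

Run Euclid on (163, 96):
163 = 1·96 + 67
96 = 1·67 + 29
67 = 2·29 + 9
29 = 3·9 + 2
9 = 4·2 + 1
2 = 2·1 + 0
The gcd is 1. Working backward:
1 = 9 − 4·2
1 = −4·29 + 13·9
1 = 13·67 − 30·29
1 = −30·96 + 43·67
1 = 43·163 − 73·96
So 96·(-73) ≡ 1 (mod 163), and -73 ≡ 90 (mod 163).

90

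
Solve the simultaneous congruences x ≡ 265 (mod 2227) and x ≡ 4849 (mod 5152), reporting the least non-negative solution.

Write x = 265 + 2227·k. Then 2227·k ≡ 4849 − 265 ≡ 4584 (mod 5152).
Need 2227⁻¹ mod 5152. Extended Euclid on (5152, 2227):
5152 = 2·2227 + 698
2227 = 3·698 + 133
698 = 5·133 + 33
133 = 4·33 + 1
33 = 33·1 + 0
Back-substitute:
1 = 133 − 4·33
1 = −4·698 + 21·133
1 = 21·2227 − 67·698
1 = −67·5152 + 155·2227
2227⁻¹ ≡ 155 (mod 5152), so k ≡ 155·4584 ≡ 4696 (mod 5152).
x = 265 + 2227·4696 = 10458257.

10458257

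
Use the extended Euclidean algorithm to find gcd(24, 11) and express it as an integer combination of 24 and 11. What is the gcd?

1

Euclidean algorithm:
24 = 2*11 + 2
11 = 5*2 + 1
2 = 2*1 + 0
gcd(24, 11) = 1.
Express as a combination:
1 = 11 − 5·2
1 = −5·24 + 11·11
So 1 = (-5)·24 + (11)·11.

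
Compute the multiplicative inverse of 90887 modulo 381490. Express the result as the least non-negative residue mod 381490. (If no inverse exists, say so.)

131593

Extended Euclidean algorithm:
381490 = 4·90887 + 17942
90887 = 5·17942 + 1177
17942 = 15·1177 + 287
1177 = 4·287 + 29
287 = 9·29 + 26
29 = 1·26 + 3
26 = 8·3 + 2
3 = 1·2 + 1
2 = 2·1 + 0
gcd = 1, so the inverse exists. Back-substitute:
1 = 3 − 2
1 = −26 + 9·3
1 = 9·29 − 10·26
1 = −10·287 + 99·29
1 = 99·1177 − 406·287
1 = −406·17942 + 6189·1177
1 = 6189·90887 − 31351·17942
1 = −31351·381490 + 131593·90887
So 90887·131593 ≡ 1 (mod 381490).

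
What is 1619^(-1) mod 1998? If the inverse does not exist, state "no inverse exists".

Extended Euclidean algorithm:
1998 = 1·1619 + 379
1619 = 4·379 + 103
379 = 3·103 + 70
103 = 1·70 + 33
70 = 2·33 + 4
33 = 8·4 + 1
4 = 4·1 + 0
The gcd is 1. Working backward:
1 = 33 − 8·4
1 = −8·70 + 17·33
1 = 17·103 − 25·70
1 = −25·379 + 92·103
1 = 92·1619 − 393·379
1 = −393·1998 + 485·1619
So 1619·485 ≡ 1 (mod 1998).

485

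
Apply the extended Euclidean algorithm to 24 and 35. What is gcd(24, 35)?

Euclidean algorithm:
35 = 1*24 + 11
24 = 2*11 + 2
11 = 5*2 + 1
2 = 2*1 + 0
gcd(24, 35) = 1.
Back-substituting:
1 = 11 − 5·2
1 = −5·24 + 11·11
1 = 11·35 − 16·24
So 1 = (11)·35 + (-16)·24.

1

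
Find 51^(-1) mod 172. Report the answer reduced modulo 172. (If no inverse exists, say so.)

gcd(172, 51) by repeated division:
172 = 3*51 + 19
51 = 2*19 + 13
19 = 1*13 + 6
13 = 2*6 + 1
6 = 6*1 + 0
gcd = 1, so the inverse exists. Back-substitute:
1 = 13 − 2·6
1 = −2·19 + 3·13
1 = 3·51 − 8·19
1 = −8·172 + 27·51
So 51·27 ≡ 1 (mod 172).

27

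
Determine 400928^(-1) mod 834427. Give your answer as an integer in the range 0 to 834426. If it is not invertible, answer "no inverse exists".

Euclidean algorithm on 834427, 400928:
834427 = 2×400928 + 32571
400928 = 12×32571 + 10076
32571 = 3×10076 + 2343
10076 = 4×2343 + 704
2343 = 3×704 + 231
704 = 3×231 + 11
231 = 21×11 + 0
The gcd is 11, not 1, hence no inverse exists.

no inverse exists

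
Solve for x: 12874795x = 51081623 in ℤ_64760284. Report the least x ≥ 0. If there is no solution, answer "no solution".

191285

First find gcd(12874795, 64760284):
64760284 = 5·12874795 + 386309
12874795 = 33·386309 + 126598
386309 = 3·126598 + 6515
126598 = 19·6515 + 2813
6515 = 2·2813 + 889
2813 = 3·889 + 146
889 = 6·146 + 13
146 = 11·13 + 3
13 = 4·3 + 1
3 = 3·1 + 0
gcd = 1, so a unique solution mod 64760284 exists.
Back-substitute for the Bézout coefficients:
1 = 13 − 4·3
1 = −4·146 + 45·13
1 = 45·889 − 274·146
1 = −274·2813 + 867·889
1 = 867·6515 − 2008·2813
1 = −2008·126598 + 39019·6515
1 = 39019·386309 − 119065·126598
1 = −119065·12874795 + 3968164·386309
1 = 3968164·64760284 − 19959885·12874795
So 12874795·(-19959885) ≡ 1 (mod 64760284), giving 12874795⁻¹ ≡ 44800399.
x ≡ 12874795⁻¹·51081623 ≡ 44800399·51081623 ≡ 191285 (mod 64760284).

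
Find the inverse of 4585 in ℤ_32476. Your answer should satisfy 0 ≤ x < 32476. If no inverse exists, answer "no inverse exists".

7501

gcd(32476, 4585) by repeated division:
32476 = 7*4585 + 381
4585 = 12*381 + 13
381 = 29*13 + 4
13 = 3*4 + 1
4 = 4*1 + 0
The gcd is 1. Working backward:
1 = 13 − 3·4
1 = −3·381 + 88·13
1 = 88·4585 − 1059·381
1 = −1059·32476 + 7501·4585
So 4585·7501 ≡ 1 (mod 32476).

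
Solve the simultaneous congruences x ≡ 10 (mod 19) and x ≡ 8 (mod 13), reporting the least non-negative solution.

86

Write x = 10 + 19·k. Then 19·k ≡ 8 − 10 ≡ 11 (mod 13).
Need 19⁻¹ mod 13. Extended Euclid on (13, 6):
13 = 2×6 + 1
6 = 6×1 + 0
Back-substitute:
1 = 13 − 2·6
19⁻¹ ≡ 11 (mod 13), so k ≡ 11·11 ≡ 4 (mod 13).
x = 10 + 19·4 = 86.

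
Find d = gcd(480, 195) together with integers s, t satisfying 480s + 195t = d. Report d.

Repeated division:
480 = 2·195 + 90
195 = 2·90 + 15
90 = 6·15 + 0
gcd(480, 195) = 15.
Back-substituting:
15 = 195 − 2·90
15 = −2·480 + 5·195
So 15 = (-2)·480 + (5)·195.

15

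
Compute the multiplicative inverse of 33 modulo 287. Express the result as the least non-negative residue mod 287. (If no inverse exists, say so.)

Run Euclid on (287, 33):
287 = 8*33 + 23
33 = 1*23 + 10
23 = 2*10 + 3
10 = 3*3 + 1
3 = 3*1 + 0
Since gcd(33, 287) = 1, back-substitute to write 1 as a combination:
1 = 10 − 3·3
1 = −3·23 + 7·10
1 = 7·33 − 10·23
1 = −10·287 + 87·33
So 33·87 ≡ 1 (mod 287).

87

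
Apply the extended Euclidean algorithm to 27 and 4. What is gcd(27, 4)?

Apply Euclid's algorithm to 27 and 4:
27 = 6·4 + 3
4 = 1·3 + 1
3 = 3·1 + 0
gcd(27, 4) = 1.
Back-substituting:
1 = 4 − 3
1 = −27 + 7·4
So 1 = (-1)·27 + (7)·4.

1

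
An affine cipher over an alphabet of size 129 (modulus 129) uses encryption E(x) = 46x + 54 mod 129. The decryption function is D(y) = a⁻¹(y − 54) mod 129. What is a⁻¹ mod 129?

Apply the Euclidean algorithm to 129 and 46:
129 = 2*46 + 37
46 = 1*37 + 9
37 = 4*9 + 1
9 = 9*1 + 0
The gcd is 1. Working backward:
1 = 37 − 4·9
1 = −4·46 + 5·37
1 = 5·129 − 14·46
Hence 46⁻¹ ≡ -14 ≡ 115 (mod 129).

115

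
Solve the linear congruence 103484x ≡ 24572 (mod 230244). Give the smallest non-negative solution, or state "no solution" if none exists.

First find gcd(103484, 230244):
230244 = 2·103484 + 23276
103484 = 4·23276 + 10380
23276 = 2·10380 + 2516
10380 = 4·2516 + 316
2516 = 7·316 + 304
316 = 1·304 + 12
304 = 25·12 + 4
12 = 3·4 + 0
gcd = 4 and 4 | 24572, so solutions exist. Divide through by 4: 25871x ≡ 6143 (mod 57561).
Now find 25871⁻¹ mod 57561:
57561 = 2*25871 + 5819
25871 = 4*5819 + 2595
5819 = 2*2595 + 629
2595 = 4*629 + 79
629 = 7*79 + 76
79 = 1*76 + 3
76 = 25*3 + 1
3 = 3*1 + 0
Back-substitute:
1 = 76 − 25·3
1 = −25·79 + 26·76
1 = 26·629 − 207·79
1 = −207·2595 + 854·629
1 = 854·5819 − 1915·2595
1 = −1915·25871 + 8514·5819
1 = 8514·57561 − 18943·25871
So 25871·(-18943) ≡ 1 (mod 57561), i.e. 25871⁻¹ ≡ 38618.
Then x ≡ 38618·6143 ≡ 21493 (mod 57561); the smallest non-negative solution is x = 21493.

21493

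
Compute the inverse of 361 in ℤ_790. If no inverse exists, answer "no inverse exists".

Extended Euclidean algorithm:
790 = 2*361 + 68
361 = 5*68 + 21
68 = 3*21 + 5
21 = 4*5 + 1
5 = 5*1 + 0
Since gcd(361, 790) = 1, back-substitute to write 1 as a combination:
1 = 21 − 4·5
1 = −4·68 + 13·21
1 = 13·361 − 69·68
1 = −69·790 + 151·361
So 361·151 ≡ 1 (mod 790).

151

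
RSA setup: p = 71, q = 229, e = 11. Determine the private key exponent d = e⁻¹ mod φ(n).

1451

φ(n) = (p−1)(q−1) = 70·228 = 15960.
Need d with 11·d ≡ 1 (mod 15960). Apply the extended Euclidean algorithm:
15960 = 1450*11 + 10
11 = 1*10 + 1
10 = 10*1 + 0
Back-substitute:
1 = 11 − 10
1 = −15960 + 1451·11
So 11·1451 ≡ 1 (mod 15960), hence d = 1451.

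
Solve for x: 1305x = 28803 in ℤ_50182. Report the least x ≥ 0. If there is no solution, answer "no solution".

First find gcd(1305, 50182):
50182 = 38×1305 + 592
1305 = 2×592 + 121
592 = 4×121 + 108
121 = 1×108 + 13
108 = 8×13 + 4
13 = 3×4 + 1
4 = 4×1 + 0
gcd = 1, so a unique solution mod 50182 exists.
Back-substitute for the Bézout coefficients:
1 = 13 − 3·4
1 = −3·108 + 25·13
1 = 25·121 − 28·108
1 = −28·592 + 137·121
1 = 137·1305 − 302·592
1 = −302·50182 + 11613·1305
So 1305·(11613) ≡ 1 (mod 50182), giving 1305⁻¹ ≡ 11613.
x ≡ 1305⁻¹·28803 ≡ 11613·28803 ≡ 26209 (mod 50182).

26209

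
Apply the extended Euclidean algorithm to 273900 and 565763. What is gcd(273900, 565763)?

11

Apply Euclid's algorithm to 565763 and 273900:
565763 = 2·273900 + 17963
273900 = 15·17963 + 4455
17963 = 4·4455 + 143
4455 = 31·143 + 22
143 = 6·22 + 11
22 = 2·11 + 0
gcd(273900, 565763) = 11.
Express as a combination:
11 = 143 − 6·22
11 = −6·4455 + 187·143
11 = 187·17963 − 754·4455
11 = −754·273900 + 11497·17963
11 = 11497·565763 − 23748·273900
So 11 = (11497)·565763 + (-23748)·273900.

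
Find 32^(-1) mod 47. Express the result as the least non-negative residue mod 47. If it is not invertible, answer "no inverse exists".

25

Extended Euclidean algorithm:
47 = 1*32 + 15
32 = 2*15 + 2
15 = 7*2 + 1
2 = 2*1 + 0
Since gcd(32, 47) = 1, back-substitute to write 1 as a combination:
1 = 15 − 7·2
1 = −7·32 + 15·15
1 = 15·47 − 22·32
Hence 32⁻¹ ≡ -22 ≡ 25 (mod 47).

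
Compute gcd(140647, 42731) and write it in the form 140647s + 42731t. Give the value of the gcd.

Apply Euclid's algorithm to 140647 and 42731:
140647 = 3·42731 + 12454
42731 = 3·12454 + 5369
12454 = 2·5369 + 1716
5369 = 3·1716 + 221
1716 = 7·221 + 169
221 = 1·169 + 52
169 = 3·52 + 13
52 = 4·13 + 0
gcd(140647, 42731) = 13.
Express as a combination:
13 = 169 − 3·52
13 = −3·221 + 4·169
13 = 4·1716 − 31·221
13 = −31·5369 + 97·1716
13 = 97·12454 − 225·5369
13 = −225·42731 + 772·12454
13 = 772·140647 − 2541·42731
So 13 = (772)·140647 + (-2541)·42731.

13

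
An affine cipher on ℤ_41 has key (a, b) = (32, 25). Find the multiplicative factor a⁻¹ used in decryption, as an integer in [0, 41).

9

gcd(41, 32) by repeated division:
41 = 1*32 + 9
32 = 3*9 + 5
9 = 1*5 + 4
5 = 1*4 + 1
4 = 4*1 + 0
gcd = 1, so the inverse exists. Back-substitute:
1 = 5 − 4
1 = −9 + 2·5
1 = 2·32 − 7·9
1 = −7·41 + 9·32
So 32·9 ≡ 1 (mod 41).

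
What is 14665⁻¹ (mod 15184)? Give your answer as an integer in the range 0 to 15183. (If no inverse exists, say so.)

Run Euclid on (15184, 14665):
15184 = 1·14665 + 519
14665 = 28·519 + 133
519 = 3·133 + 120
133 = 1·120 + 13
120 = 9·13 + 3
13 = 4·3 + 1
3 = 3·1 + 0
Since gcd(14665, 15184) = 1, back-substitute to write 1 as a combination:
1 = 13 − 4·3
1 = −4·120 + 37·13
1 = 37·133 − 41·120
1 = −41·519 + 160·133
1 = 160·14665 − 4521·519
1 = −4521·15184 + 4681·14665
So 14665·4681 ≡ 1 (mod 15184).

4681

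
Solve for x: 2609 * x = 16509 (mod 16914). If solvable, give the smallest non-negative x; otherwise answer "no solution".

9063

First find gcd(2609, 16914):
16914 = 6*2609 + 1260
2609 = 2*1260 + 89
1260 = 14*89 + 14
89 = 6*14 + 5
14 = 2*5 + 4
5 = 1*4 + 1
4 = 4*1 + 0
gcd = 1, so a unique solution mod 16914 exists.
Back-substitute for the Bézout coefficients:
1 = 5 − 4
1 = −14 + 3·5
1 = 3·89 − 19·14
1 = −19·1260 + 269·89
1 = 269·2609 − 557·1260
1 = −557·16914 + 3611·2609
So 2609·(3611) ≡ 1 (mod 16914), giving 2609⁻¹ ≡ 3611.
x ≡ 2609⁻¹·16509 ≡ 3611·16509 ≡ 9063 (mod 16914).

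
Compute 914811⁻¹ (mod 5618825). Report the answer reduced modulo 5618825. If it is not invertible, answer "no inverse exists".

Run Euclid on (5618825, 914811):
5618825 = 6·914811 + 129959
914811 = 7·129959 + 5098
129959 = 25·5098 + 2509
5098 = 2·2509 + 80
2509 = 31·80 + 29
80 = 2·29 + 22
29 = 1·22 + 7
22 = 3·7 + 1
7 = 7·1 + 0
gcd = 1, so the inverse exists. Back-substitute:
1 = 22 − 3·7
1 = −3·29 + 4·22
1 = 4·80 − 11·29
1 = −11·2509 + 345·80
1 = 345·5098 − 701·2509
1 = −701·129959 + 17870·5098
1 = 17870·914811 − 125791·129959
1 = −125791·5618825 + 772616·914811
So 914811·772616 ≡ 1 (mod 5618825).

772616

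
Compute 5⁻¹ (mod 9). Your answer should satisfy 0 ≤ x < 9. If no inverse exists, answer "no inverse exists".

2

gcd(9, 5) by repeated division:
9 = 1×5 + 4
5 = 1×4 + 1
4 = 4×1 + 0
gcd = 1, so the inverse exists. Back-substitute:
1 = 5 − 4
1 = −9 + 2·5
So 5·2 ≡ 1 (mod 9).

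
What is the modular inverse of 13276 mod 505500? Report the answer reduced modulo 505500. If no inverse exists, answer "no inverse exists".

no inverse exists

Euclidean algorithm on 505500, 13276:
505500 = 38·13276 + 1012
13276 = 13·1012 + 120
1012 = 8·120 + 52
120 = 2·52 + 16
52 = 3·16 + 4
16 = 4·4 + 0
The gcd is 4, not 1, hence no inverse exists.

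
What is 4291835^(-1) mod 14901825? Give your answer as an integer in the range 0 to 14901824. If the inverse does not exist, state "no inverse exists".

no inverse exists

Compute gcd(4291835, 14901825):
14901825 = 3·4291835 + 2026320
4291835 = 2·2026320 + 239195
2026320 = 8·239195 + 112760
239195 = 2·112760 + 13675
112760 = 8·13675 + 3360
13675 = 4·3360 + 235
3360 = 14·235 + 70
235 = 3·70 + 25
70 = 2·25 + 20
25 = 1·20 + 5
20 = 4·5 + 0
Since gcd = 5 > 1, 4291835 is not a unit mod 14901825.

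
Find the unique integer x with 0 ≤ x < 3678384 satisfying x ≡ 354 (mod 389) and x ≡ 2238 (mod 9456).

957294

Write x = 354 + 389·k. Then 389·k ≡ 2238 − 354 ≡ 1884 (mod 9456).
Need 389⁻¹ mod 9456. Extended Euclid on (9456, 389):
9456 = 24·389 + 120
389 = 3·120 + 29
120 = 4·29 + 4
29 = 7·4 + 1
4 = 4·1 + 0
Back-substitute:
1 = 29 − 7·4
1 = −7·120 + 29·29
1 = 29·389 − 94·120
1 = −94·9456 + 2285·389
389⁻¹ ≡ 2285 (mod 9456), so k ≡ 2285·1884 ≡ 2460 (mod 9456).
x = 354 + 389·2460 = 957294.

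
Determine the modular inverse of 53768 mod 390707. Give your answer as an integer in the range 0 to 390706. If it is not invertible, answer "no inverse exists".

281164

Extended Euclidean algorithm:
390707 = 7*53768 + 14331
53768 = 3*14331 + 10775
14331 = 1*10775 + 3556
10775 = 3*3556 + 107
3556 = 33*107 + 25
107 = 4*25 + 7
25 = 3*7 + 4
7 = 1*4 + 3
4 = 1*3 + 1
3 = 3*1 + 0
gcd = 1, so the inverse exists. Back-substitute:
1 = 4 − 3
1 = −7 + 2·4
1 = 2·25 − 7·7
1 = −7·107 + 30·25
1 = 30·3556 − 997·107
1 = −997·10775 + 3021·3556
1 = 3021·14331 − 4018·10775
1 = −4018·53768 + 15075·14331
1 = 15075·390707 − 109543·53768
Thus 53768·(-109543) ≡ 1 (mod 390707); reducing, -109543 mod 390707 = 281164.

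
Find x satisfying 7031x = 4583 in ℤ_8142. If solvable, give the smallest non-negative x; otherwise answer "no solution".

3367

First find gcd(7031, 8142):
8142 = 1·7031 + 1111
7031 = 6·1111 + 365
1111 = 3·365 + 16
365 = 22·16 + 13
16 = 1·13 + 3
13 = 4·3 + 1
3 = 3·1 + 0
gcd = 1, so a unique solution mod 8142 exists.
Back-substitute for the Bézout coefficients:
1 = 13 − 4·3
1 = −4·16 + 5·13
1 = 5·365 − 114·16
1 = −114·1111 + 347·365
1 = 347·7031 − 2196·1111
1 = −2196·8142 + 2543·7031
So 7031·(2543) ≡ 1 (mod 8142), giving 7031⁻¹ ≡ 2543.
x ≡ 7031⁻¹·4583 ≡ 2543·4583 ≡ 3367 (mod 8142).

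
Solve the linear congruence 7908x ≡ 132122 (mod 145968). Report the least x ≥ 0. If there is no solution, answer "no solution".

no solution

gcd(7908, 145968):
145968 = 18·7908 + 3624
7908 = 2·3624 + 660
3624 = 5·660 + 324
660 = 2·324 + 12
324 = 27·12 + 0
gcd = 12, but 12 ∤ 132122, so the congruence has no solution.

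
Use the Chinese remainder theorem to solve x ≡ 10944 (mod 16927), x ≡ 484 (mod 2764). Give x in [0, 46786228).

24047284

Write x = 10944 + 16927·k. Then 16927·k ≡ 484 − 10944 ≡ 596 (mod 2764).
Need 16927⁻¹ mod 2764. Extended Euclid on (2764, 343):
2764 = 8·343 + 20
343 = 17·20 + 3
20 = 6·3 + 2
3 = 1·2 + 1
2 = 2·1 + 0
Back-substitute:
1 = 3 − 2
1 = −20 + 7·3
1 = 7·343 − 120·20
1 = −120·2764 + 967·343
16927⁻¹ ≡ 967 (mod 2764), so k ≡ 967·596 ≡ 1420 (mod 2764).
x = 10944 + 16927·1420 = 24047284.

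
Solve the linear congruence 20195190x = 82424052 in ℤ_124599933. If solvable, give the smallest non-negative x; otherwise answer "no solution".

9597755

First find gcd(20195190, 124599933):
124599933 = 6*20195190 + 3428793
20195190 = 5*3428793 + 3051225
3428793 = 1*3051225 + 377568
3051225 = 8*377568 + 30681
377568 = 12*30681 + 9396
30681 = 3*9396 + 2493
9396 = 3*2493 + 1917
2493 = 1*1917 + 576
1917 = 3*576 + 189
576 = 3*189 + 9
189 = 21*9 + 0
gcd = 9 and 9 | 82424052, so solutions exist. Divide through by 9: 2243910x ≡ 9158228 (mod 13844437).
Now find 2243910⁻¹ mod 13844437:
13844437 = 6×2243910 + 380977
2243910 = 5×380977 + 339025
380977 = 1×339025 + 41952
339025 = 8×41952 + 3409
41952 = 12×3409 + 1044
3409 = 3×1044 + 277
1044 = 3×277 + 213
277 = 1×213 + 64
213 = 3×64 + 21
64 = 3×21 + 1
21 = 21×1 + 0
Back-substitute:
1 = 64 − 3·21
1 = −3·213 + 10·64
1 = 10·277 − 13·213
1 = −13·1044 + 49·277
1 = 49·3409 − 160·1044
1 = −160·41952 + 1969·3409
1 = 1969·339025 − 15912·41952
1 = −15912·380977 + 17881·339025
1 = 17881·2243910 − 105317·380977
1 = −105317·13844437 + 649783·2243910
So 2243910⁻¹ ≡ 649783 (mod 13844437).
Then x ≡ 649783·9158228 ≡ 9597755 (mod 13844437); the smallest non-negative solution is x = 9597755.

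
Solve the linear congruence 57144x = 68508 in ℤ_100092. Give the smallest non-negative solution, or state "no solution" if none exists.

7843

First find gcd(57144, 100092):
100092 = 1·57144 + 42948
57144 = 1·42948 + 14196
42948 = 3·14196 + 360
14196 = 39·360 + 156
360 = 2·156 + 48
156 = 3·48 + 12
48 = 4·12 + 0
gcd = 12 and 12 | 68508, so solutions exist. Divide through by 12: 4762x ≡ 5709 (mod 8341).
Now find 4762⁻¹ mod 8341:
8341 = 1·4762 + 3579
4762 = 1·3579 + 1183
3579 = 3·1183 + 30
1183 = 39·30 + 13
30 = 2·13 + 4
13 = 3·4 + 1
4 = 4·1 + 0
Back-substitute:
1 = 13 − 3·4
1 = −3·30 + 7·13
1 = 7·1183 − 276·30
1 = −276·3579 + 835·1183
1 = 835·4762 − 1111·3579
1 = −1111·8341 + 1946·4762
So 4762⁻¹ ≡ 1946 (mod 8341).
Then x ≡ 1946·5709 ≡ 7843 (mod 8341); the smallest non-negative solution is x = 7843.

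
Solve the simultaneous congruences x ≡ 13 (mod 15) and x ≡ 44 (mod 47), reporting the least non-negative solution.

373

Write x = 13 + 15·k. Then 15·k ≡ 44 − 13 ≡ 31 (mod 47).
Need 15⁻¹ mod 47. Extended Euclid on (47, 15):
47 = 3·15 + 2
15 = 7·2 + 1
2 = 2·1 + 0
Back-substitute:
1 = 15 − 7·2
1 = −7·47 + 22·15
15⁻¹ ≡ 22 (mod 47), so k ≡ 22·31 ≡ 24 (mod 47).
x = 13 + 15·24 = 373.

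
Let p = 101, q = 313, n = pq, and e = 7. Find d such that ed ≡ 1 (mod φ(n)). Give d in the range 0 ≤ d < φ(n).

φ(n) = (p−1)(q−1) = 100·312 = 31200.
Need d with 7·d ≡ 1 (mod 31200). Apply the extended Euclidean algorithm:
31200 = 4457*7 + 1
7 = 7*1 + 0
Back-substitute:
1 = 31200 − 4457·7
So 7·(-4457) ≡ 1 (mod 31200), hence d ≡ -4457 ≡ 26743 (mod 31200).

26743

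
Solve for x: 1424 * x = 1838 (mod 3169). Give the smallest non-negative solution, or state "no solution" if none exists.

First find gcd(1424, 3169):
3169 = 2·1424 + 321
1424 = 4·321 + 140
321 = 2·140 + 41
140 = 3·41 + 17
41 = 2·17 + 7
17 = 2·7 + 3
7 = 2·3 + 1
3 = 3·1 + 0
gcd = 1, so a unique solution mod 3169 exists.
Back-substitute for the Bézout coefficients:
1 = 7 − 2·3
1 = −2·17 + 5·7
1 = 5·41 − 12·17
1 = −12·140 + 41·41
1 = 41·321 − 94·140
1 = −94·1424 + 417·321
1 = 417·3169 − 928·1424
So 1424·(-928) ≡ 1 (mod 3169), giving 1424⁻¹ ≡ 2241.
x ≡ 1424⁻¹·1838 ≡ 2241·1838 ≡ 2427 (mod 3169).

2427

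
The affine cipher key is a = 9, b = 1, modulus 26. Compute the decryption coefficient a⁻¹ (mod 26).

3

Run Euclid on (26, 9):
26 = 2·9 + 8
9 = 1·8 + 1
8 = 8·1 + 0
The gcd is 1. Working backward:
1 = 9 − 8
1 = −26 + 3·9
So 9·3 ≡ 1 (mod 26).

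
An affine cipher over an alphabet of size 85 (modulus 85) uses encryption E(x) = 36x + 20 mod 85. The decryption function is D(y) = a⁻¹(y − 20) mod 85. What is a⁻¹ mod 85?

26

gcd(85, 36) by repeated division:
85 = 2*36 + 13
36 = 2*13 + 10
13 = 1*10 + 3
10 = 3*3 + 1
3 = 3*1 + 0
Since gcd(36, 85) = 1, back-substitute to write 1 as a combination:
1 = 10 − 3·3
1 = −3·13 + 4·10
1 = 4·36 − 11·13
1 = −11·85 + 26·36
So 36·26 ≡ 1 (mod 85).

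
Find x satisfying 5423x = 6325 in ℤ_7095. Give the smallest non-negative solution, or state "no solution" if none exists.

First find gcd(5423, 7095):
7095 = 1*5423 + 1672
5423 = 3*1672 + 407
1672 = 4*407 + 44
407 = 9*44 + 11
44 = 4*11 + 0
gcd = 11 and 11 | 6325, so solutions exist. Divide through by 11: 493x ≡ 575 (mod 645).
Now find 493⁻¹ mod 645:
645 = 1×493 + 152
493 = 3×152 + 37
152 = 4×37 + 4
37 = 9×4 + 1
4 = 4×1 + 0
Back-substitute:
1 = 37 − 9·4
1 = −9·152 + 37·37
1 = 37·493 − 120·152
1 = −120·645 + 157·493
So 493⁻¹ ≡ 157 (mod 645).
Then x ≡ 157·575 ≡ 620 (mod 645); the smallest non-negative solution is x = 620.

620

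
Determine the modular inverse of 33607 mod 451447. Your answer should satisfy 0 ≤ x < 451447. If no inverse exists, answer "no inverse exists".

Apply the Euclidean algorithm to 451447 and 33607:
451447 = 13×33607 + 14556
33607 = 2×14556 + 4495
14556 = 3×4495 + 1071
4495 = 4×1071 + 211
1071 = 5×211 + 16
211 = 13×16 + 3
16 = 5×3 + 1
3 = 3×1 + 0
The gcd is 1. Working backward:
1 = 16 − 5·3
1 = −5·211 + 66·16
1 = 66·1071 − 335·211
1 = −335·4495 + 1406·1071
1 = 1406·14556 − 4553·4495
1 = −4553·33607 + 10512·14556
1 = 10512·451447 − 141209·33607
Hence 33607⁻¹ ≡ -141209 ≡ 310238 (mod 451447).

310238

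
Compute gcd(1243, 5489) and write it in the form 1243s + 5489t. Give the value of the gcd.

Apply Euclid's algorithm to 5489 and 1243:
5489 = 4×1243 + 517
1243 = 2×517 + 209
517 = 2×209 + 99
209 = 2×99 + 11
99 = 9×11 + 0
gcd(1243, 5489) = 11.
Working backward:
11 = 209 − 2·99
11 = −2·517 + 5·209
11 = 5·1243 − 12·517
11 = −12·5489 + 53·1243
So 11 = (-12)·5489 + (53)·1243.

11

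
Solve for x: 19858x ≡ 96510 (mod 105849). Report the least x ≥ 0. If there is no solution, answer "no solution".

76953

First find gcd(19858, 105849):
105849 = 5×19858 + 6559
19858 = 3×6559 + 181
6559 = 36×181 + 43
181 = 4×43 + 9
43 = 4×9 + 7
9 = 1×7 + 2
7 = 3×2 + 1
2 = 2×1 + 0
gcd = 1, so a unique solution mod 105849 exists.
Back-substitute for the Bézout coefficients:
1 = 7 − 3·2
1 = −3·9 + 4·7
1 = 4·43 − 19·9
1 = −19·181 + 80·43
1 = 80·6559 − 2899·181
1 = −2899·19858 + 8777·6559
1 = 8777·105849 − 46784·19858
So 19858·(-46784) ≡ 1 (mod 105849), giving 19858⁻¹ ≡ 59065.
x ≡ 19858⁻¹·96510 ≡ 59065·96510 ≡ 76953 (mod 105849).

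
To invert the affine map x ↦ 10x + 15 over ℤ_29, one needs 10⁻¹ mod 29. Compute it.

3

Apply the Euclidean algorithm to 29 and 10:
29 = 2*10 + 9
10 = 1*9 + 1
9 = 9*1 + 0
gcd = 1, so the inverse exists. Back-substitute:
1 = 10 − 9
1 = −29 + 3·10
So 10·3 ≡ 1 (mod 29).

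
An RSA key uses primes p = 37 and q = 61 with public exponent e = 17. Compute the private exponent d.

2033

φ(n) = (p−1)(q−1) = 36·60 = 2160.
Need d with 17·d ≡ 1 (mod 2160). Apply the extended Euclidean algorithm:
2160 = 127*17 + 1
17 = 17*1 + 0
Back-substitute:
1 = 2160 − 127·17
So 17·(-127) ≡ 1 (mod 2160), hence d ≡ -127 ≡ 2033 (mod 2160).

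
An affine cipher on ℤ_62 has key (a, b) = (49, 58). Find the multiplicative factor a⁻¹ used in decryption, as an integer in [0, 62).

19

Extended Euclidean algorithm:
62 = 1·49 + 13
49 = 3·13 + 10
13 = 1·10 + 3
10 = 3·3 + 1
3 = 3·1 + 0
Since gcd(49, 62) = 1, back-substitute to write 1 as a combination:
1 = 10 − 3·3
1 = −3·13 + 4·10
1 = 4·49 − 15·13
1 = −15·62 + 19·49
So 49·19 ≡ 1 (mod 62).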